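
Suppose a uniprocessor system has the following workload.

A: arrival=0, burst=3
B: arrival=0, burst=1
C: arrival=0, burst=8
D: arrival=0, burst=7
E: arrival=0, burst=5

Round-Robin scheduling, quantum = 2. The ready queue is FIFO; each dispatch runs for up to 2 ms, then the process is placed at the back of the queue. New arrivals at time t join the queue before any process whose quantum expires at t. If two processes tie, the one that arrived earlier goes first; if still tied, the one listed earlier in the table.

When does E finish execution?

21

Gantt: | A 0-2 | B 2-3 | C 3-5 | D 5-7 | E 7-9 | A 9-10 | C 10-12 | D 12-14 | E 14-16 | C 16-18 | D 18-20 | E 20-21 | C 21-23 | D 23-24 |
Completion: A=10  B=3  C=23  D=24  E=21
Turnaround (C−A): A=10  B=3  C=23  D=24  E=21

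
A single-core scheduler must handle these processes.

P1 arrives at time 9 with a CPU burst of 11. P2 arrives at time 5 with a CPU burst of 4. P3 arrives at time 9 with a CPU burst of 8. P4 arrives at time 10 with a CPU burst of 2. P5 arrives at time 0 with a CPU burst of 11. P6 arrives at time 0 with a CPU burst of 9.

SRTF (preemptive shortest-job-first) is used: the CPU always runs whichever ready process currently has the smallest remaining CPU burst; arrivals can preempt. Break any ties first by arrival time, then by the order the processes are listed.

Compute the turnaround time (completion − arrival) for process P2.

Timeline: | P6 0-9 | P2 9-10 | P4 10-12 | P2 12-15 | P3 15-23 | P5 23-34 | P1 34-45 |
Completion: P1=45  P2=15  P3=23  P4=12  P5=34  P6=9
Turnaround (C−A): P1=36  P2=10  P3=14  P4=2  P5=34  P6=9
Turnaround(P2) = completion − arrival = 15 − 5 = 10

10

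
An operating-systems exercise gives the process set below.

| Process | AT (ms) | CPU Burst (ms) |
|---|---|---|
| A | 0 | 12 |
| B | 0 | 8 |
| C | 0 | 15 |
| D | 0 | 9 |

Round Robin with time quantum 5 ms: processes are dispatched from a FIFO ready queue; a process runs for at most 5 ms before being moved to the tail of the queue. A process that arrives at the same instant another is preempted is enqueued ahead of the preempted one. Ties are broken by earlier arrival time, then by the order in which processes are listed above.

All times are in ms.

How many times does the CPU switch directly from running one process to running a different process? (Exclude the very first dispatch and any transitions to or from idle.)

9

Timeline: | A 0-5 | B 5-10 | C 10-15 | D 15-20 | A 20-25 | B 25-28 | C 28-33 | D 33-37 | A 37-39 | C 39-44 |
Completion: A=39  B=28  C=44  D=37
Turnaround (C−A): A=39  B=28  C=44  D=37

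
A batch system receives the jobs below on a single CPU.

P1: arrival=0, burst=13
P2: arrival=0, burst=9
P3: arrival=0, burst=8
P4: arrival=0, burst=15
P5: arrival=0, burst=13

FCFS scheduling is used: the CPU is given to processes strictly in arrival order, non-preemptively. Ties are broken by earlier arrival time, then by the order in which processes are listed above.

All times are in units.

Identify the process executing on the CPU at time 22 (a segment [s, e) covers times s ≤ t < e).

Timeline: | P1 0-13 | P2 13-22 | P3 22-30 | P4 30-45 | P5 45-58 |
Completion: P1=13  P2=22  P3=30  P4=45  P5=58
Turnaround (C−A): P1=13  P2=22  P3=30  P4=45  P5=58

P3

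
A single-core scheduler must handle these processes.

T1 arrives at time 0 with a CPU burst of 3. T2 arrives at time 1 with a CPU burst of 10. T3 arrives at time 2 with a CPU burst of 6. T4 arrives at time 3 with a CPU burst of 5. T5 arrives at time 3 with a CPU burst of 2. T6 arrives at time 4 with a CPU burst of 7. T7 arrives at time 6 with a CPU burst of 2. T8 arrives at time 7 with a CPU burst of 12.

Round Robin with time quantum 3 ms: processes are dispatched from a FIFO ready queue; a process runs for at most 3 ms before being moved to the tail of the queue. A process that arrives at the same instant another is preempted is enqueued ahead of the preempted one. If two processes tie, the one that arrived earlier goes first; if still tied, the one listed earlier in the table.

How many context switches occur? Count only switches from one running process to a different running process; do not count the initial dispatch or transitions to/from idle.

Timeline: | T1 0-3 | T2 3-6 | T3 6-9 | T4 9-12 | T5 12-14 | T6 14-17 | T7 17-19 | T2 19-22 | T8 22-25 | T3 25-28 | T4 28-30 | T6 30-33 | T2 33-36 | T8 36-39 | T6 39-40 | T2 40-41 | T8 41-47 |
Completion: T1=3  T2=41  T3=28  T4=30  T5=14  T6=40  T7=19  T8=47
Turnaround (C−A): T1=3  T2=40  T3=26  T4=27  T5=11  T6=36  T7=13  T8=40

16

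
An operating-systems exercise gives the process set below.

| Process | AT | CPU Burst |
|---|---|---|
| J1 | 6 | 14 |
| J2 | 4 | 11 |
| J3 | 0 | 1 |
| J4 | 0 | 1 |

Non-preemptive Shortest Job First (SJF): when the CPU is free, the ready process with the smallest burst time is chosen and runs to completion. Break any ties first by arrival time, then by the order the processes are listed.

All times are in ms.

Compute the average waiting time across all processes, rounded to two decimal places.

Schedule: | J3 0-1 | J4 1-2 | idle 2-4 | J2 4-15 | J1 15-29 |
Completion: J1=29  J2=15  J3=1  J4=2
Turnaround (C−A): J1=23  J2=11  J3=1  J4=2
Waiting times: J1=9, J2=0, J3=0, J4=1
Average waiting = (9+0+0+1) / 4 = 10/4 = 2.50

2.50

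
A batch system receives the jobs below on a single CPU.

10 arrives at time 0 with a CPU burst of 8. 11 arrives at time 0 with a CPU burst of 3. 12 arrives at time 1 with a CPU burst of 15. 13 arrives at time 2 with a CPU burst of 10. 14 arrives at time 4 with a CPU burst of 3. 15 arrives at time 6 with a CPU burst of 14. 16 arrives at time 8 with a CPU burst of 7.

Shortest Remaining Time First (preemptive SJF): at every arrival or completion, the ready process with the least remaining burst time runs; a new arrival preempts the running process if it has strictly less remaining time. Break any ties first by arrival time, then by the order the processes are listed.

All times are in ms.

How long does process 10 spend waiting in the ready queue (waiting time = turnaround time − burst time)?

6

Schedule: | 11 0-3 | 10 3-4 | 14 4-7 | 10 7-14 | 16 14-21 | 13 21-31 | 15 31-45 | 12 45-60 |
Completion: 10=14  11=3  12=60  13=31  14=7  15=45  16=21
Turnaround (C−A): 10=14  11=3  12=59  13=29  14=3  15=39  16=13
Waiting(10) = turnaround − burst = 14 − 8 = 6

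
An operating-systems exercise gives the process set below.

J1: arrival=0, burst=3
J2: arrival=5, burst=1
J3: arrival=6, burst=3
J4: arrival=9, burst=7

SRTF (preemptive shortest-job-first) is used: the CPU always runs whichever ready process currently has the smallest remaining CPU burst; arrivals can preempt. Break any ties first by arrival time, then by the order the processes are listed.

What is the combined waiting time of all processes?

Gantt: | J1 0-3 | idle 3-5 | J2 5-6 | J3 6-9 | J4 9-16 |
Completion: J1=3  J2=6  J3=9  J4=16
Turnaround (C−A): J1=3  J2=1  J3=3  J4=7
Waiting = turnaround − burst: J1=0, J2=0, J3=0, J4=0
Total waiting = 0 + 0 + 0 + 0 = 0

0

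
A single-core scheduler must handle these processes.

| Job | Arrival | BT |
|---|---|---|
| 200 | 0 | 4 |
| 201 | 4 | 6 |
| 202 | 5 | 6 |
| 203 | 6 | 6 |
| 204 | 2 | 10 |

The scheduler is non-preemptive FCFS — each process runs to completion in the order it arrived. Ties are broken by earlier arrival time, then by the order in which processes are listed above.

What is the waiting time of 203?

Schedule: | 200 0-4 | 204 4-14 | 201 14-20 | 202 20-26 | 203 26-32 |
Completion: 200=4  201=20  202=26  203=32  204=14
Waiting(203) = turnaround − burst = 26 − 6 = 20

20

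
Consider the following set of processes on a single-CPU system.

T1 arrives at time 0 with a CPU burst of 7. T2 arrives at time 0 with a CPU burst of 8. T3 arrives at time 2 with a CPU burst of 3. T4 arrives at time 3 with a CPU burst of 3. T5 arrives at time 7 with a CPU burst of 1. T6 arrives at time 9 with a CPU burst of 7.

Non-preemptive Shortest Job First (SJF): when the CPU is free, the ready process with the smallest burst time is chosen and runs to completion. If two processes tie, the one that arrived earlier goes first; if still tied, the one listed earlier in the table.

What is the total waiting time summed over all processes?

Gantt: | T1 0-7 | T5 7-8 | T3 8-11 | T4 11-14 | T6 14-21 | T2 21-29 |
Completion: T1=7  T2=29  T3=11  T4=14  T5=8  T6=21
Waiting = turnaround − burst: T1=0, T2=21, T3=6, T4=8, T5=0, T6=5
Total waiting = 0 + 21 + 6 + 8 + 0 + 5 = 40

40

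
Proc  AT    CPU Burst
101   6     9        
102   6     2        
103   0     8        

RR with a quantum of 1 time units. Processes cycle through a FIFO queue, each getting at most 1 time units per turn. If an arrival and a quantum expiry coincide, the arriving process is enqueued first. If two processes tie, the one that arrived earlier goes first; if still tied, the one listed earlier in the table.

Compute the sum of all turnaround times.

30

Schedule: | 103 0-6 | 101 6-7 | 102 7-8 | 103 8-9 | 101 9-10 | 102 10-11 | 103 11-12 | 101 12-19 |
Completion: 101=19  102=11  103=12
Turnaround (C−A): 101=13  102=5  103=12
Turnaround = completion − arrival: 101=13, 102=5, 103=12
Total turnaround = 13 + 5 + 12 = 30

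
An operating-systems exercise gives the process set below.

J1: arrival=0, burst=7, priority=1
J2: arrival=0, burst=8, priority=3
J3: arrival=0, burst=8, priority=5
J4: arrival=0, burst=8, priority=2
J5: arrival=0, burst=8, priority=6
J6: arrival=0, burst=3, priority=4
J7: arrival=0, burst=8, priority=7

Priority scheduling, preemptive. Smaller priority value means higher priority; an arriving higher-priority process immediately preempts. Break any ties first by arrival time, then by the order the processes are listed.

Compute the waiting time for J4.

Schedule: | J1 0-7 | J4 7-15 | J2 15-23 | J6 23-26 | J3 26-34 | J5 34-42 | J7 42-50 |
Completion: J1=7  J2=23  J3=34  J4=15  J5=42  J6=26  J7=50
Turnaround (C−A): J1=7  J2=23  J3=34  J4=15  J5=42  J6=26  J7=50
Waiting(J4) = turnaround − burst = 15 − 8 = 7

7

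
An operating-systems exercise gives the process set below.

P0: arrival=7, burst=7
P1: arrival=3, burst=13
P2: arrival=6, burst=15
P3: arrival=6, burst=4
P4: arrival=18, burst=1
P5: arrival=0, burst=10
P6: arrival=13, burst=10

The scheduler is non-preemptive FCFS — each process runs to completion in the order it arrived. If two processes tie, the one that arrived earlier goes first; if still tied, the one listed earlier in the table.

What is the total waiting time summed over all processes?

168

Timeline: | P5 0-10 | P1 10-23 | P2 23-38 | P3 38-42 | P0 42-49 | P6 49-59 | P4 59-60 |
Completion: P0=49  P1=23  P2=38  P3=42  P4=60  P5=10  P6=59
Turnaround (C−A): P0=42  P1=20  P2=32  P3=36  P4=42  P5=10  P6=46
Waiting = turnaround − burst: P0=35, P1=7, P2=17, P3=32, P4=41, P5=0, P6=36
Total waiting = 35 + 7 + 17 + 32 + 41 + 0 + 36 = 168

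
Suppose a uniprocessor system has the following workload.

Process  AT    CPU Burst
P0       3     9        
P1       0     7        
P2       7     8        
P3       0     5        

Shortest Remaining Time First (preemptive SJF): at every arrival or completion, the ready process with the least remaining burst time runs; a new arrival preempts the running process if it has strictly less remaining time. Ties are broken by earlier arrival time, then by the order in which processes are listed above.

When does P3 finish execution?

Gantt: | P3 0-5 | P1 5-12 | P2 12-20 | P0 20-29 |
Completion: P0=29  P1=12  P2=20  P3=5
Turnaround (C−A): P0=26  P1=12  P2=13  P3=5

5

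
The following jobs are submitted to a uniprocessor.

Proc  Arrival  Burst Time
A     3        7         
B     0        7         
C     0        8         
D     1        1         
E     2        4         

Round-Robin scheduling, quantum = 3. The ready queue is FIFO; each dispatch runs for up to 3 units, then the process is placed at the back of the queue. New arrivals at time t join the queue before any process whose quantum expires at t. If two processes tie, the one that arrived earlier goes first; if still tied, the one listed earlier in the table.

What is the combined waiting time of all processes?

Timeline: | B 0-3 | C 3-6 | D 6-7 | E 7-10 | A 10-13 | B 13-16 | C 16-19 | E 19-20 | A 20-23 | B 23-24 | C 24-26 | A 26-27 |
Completion: A=27  B=24  C=26  D=7  E=20
Waiting = turnaround − burst: A=17, B=17, C=18, D=5, E=14
Total waiting = 17 + 17 + 18 + 5 + 14 = 71

71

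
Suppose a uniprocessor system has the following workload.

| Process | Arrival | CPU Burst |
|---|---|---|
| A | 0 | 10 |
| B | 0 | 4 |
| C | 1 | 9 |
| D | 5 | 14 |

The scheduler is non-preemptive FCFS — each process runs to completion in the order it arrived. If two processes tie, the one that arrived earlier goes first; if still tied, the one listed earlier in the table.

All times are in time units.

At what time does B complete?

Gantt: | A 0-10 | B 10-14 | C 14-23 | D 23-37 |
Completion: A=10  B=14  C=23  D=37
Turnaround (C−A): A=10  B=14  C=22  D=32

14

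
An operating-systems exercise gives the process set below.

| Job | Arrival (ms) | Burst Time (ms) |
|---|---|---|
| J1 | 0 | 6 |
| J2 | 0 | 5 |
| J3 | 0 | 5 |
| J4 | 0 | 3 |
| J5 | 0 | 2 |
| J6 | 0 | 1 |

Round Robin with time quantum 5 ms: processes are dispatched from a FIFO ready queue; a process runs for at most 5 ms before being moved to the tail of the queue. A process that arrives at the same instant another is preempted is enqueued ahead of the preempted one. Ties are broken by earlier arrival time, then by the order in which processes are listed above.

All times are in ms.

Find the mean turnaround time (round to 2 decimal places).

Schedule: | J1 0-5 | J2 5-10 | J3 10-15 | J4 15-18 | J5 18-20 | J6 20-21 | J1 21-22 |
Completion: J1=22  J2=10  J3=15  J4=18  J5=20  J6=21
Turnaround times: J1=22, J2=10, J3=15, J4=18, J5=20, J6=21
Average turnaround = (22+10+15+18+20+21) / 6 = 106/6 = 17.67

17.67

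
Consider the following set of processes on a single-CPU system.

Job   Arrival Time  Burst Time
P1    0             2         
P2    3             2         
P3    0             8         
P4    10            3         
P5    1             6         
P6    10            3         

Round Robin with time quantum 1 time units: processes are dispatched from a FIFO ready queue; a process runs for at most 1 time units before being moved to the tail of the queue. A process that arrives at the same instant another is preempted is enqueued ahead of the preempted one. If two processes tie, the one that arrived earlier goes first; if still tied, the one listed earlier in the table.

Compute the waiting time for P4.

Gantt: | P1 0-1 | P3 1-2 | P5 2-3 | P1 3-4 | P3 4-5 | P2 5-6 | P5 6-7 | P3 7-8 | P2 8-9 | P5 9-10 | P3 10-11 | P4 11-12 | P6 12-13 | P5 13-14 | P3 14-15 | P4 15-16 | P6 16-17 | P5 17-18 | P3 18-19 | P4 19-20 | P6 20-21 | P5 21-22 | P3 22-24 |
Completion: P1=4  P2=9  P3=24  P4=20  P5=22  P6=21
Turnaround (C−A): P1=4  P2=6  P3=24  P4=10  P5=21  P6=11
Waiting(P4) = turnaround − burst = 10 − 3 = 7

7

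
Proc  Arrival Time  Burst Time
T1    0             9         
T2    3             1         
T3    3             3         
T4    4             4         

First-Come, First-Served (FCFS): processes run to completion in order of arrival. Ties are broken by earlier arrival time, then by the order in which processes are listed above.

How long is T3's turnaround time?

10

Schedule: | T1 0-9 | T2 9-10 | T3 10-13 | T4 13-17 |
Completion: T1=9  T2=10  T3=13  T4=17
Turnaround (C−A): T1=9  T2=7  T3=10  T4=13
Turnaround(T3) = completion − arrival = 13 − 3 = 10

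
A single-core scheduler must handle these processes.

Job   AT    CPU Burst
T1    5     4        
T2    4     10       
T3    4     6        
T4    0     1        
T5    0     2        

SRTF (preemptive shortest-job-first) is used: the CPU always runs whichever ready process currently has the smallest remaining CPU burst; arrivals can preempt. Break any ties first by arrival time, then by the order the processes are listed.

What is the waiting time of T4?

0

Timeline: | T4 0-1 | T5 1-3 | idle 3-4 | T3 4-5 | T1 5-9 | T3 9-14 | T2 14-24 |
Completion: T1=9  T2=24  T3=14  T4=1  T5=3
Turnaround (C−A): T1=4  T2=20  T3=10  T4=1  T5=3
Waiting(T4) = turnaround − burst = 1 − 1 = 0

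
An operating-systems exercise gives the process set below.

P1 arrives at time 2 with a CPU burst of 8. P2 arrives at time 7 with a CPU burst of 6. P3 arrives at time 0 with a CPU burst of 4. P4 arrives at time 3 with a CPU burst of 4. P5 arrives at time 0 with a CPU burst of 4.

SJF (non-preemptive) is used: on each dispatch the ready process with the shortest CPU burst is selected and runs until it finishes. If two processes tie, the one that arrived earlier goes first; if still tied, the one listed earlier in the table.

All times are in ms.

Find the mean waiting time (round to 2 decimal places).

6.00

Timeline: | P3 0-4 | P5 4-8 | P4 8-12 | P2 12-18 | P1 18-26 |
Completion: P1=26  P2=18  P3=4  P4=12  P5=8
Turnaround (C−A): P1=24  P2=11  P3=4  P4=9  P5=8
Waiting times: P1=16, P2=5, P3=0, P4=5, P5=4
Average waiting = (16+5+0+5+4) / 5 = 30/5 = 6.00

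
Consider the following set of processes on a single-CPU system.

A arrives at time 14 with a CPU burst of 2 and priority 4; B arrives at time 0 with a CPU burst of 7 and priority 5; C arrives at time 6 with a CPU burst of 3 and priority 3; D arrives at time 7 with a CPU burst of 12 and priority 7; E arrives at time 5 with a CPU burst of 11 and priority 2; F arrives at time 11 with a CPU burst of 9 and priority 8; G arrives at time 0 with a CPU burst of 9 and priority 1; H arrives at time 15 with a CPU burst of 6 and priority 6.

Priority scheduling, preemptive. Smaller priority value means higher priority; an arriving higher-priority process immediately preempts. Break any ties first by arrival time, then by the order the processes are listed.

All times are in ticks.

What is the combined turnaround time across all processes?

Gantt: | G 0-9 | E 9-20 | C 20-23 | A 23-25 | B 25-32 | H 32-38 | D 38-50 | F 50-59 |
Completion: A=25  B=32  C=23  D=50  E=20  F=59  G=9  H=38
Turnaround = completion − arrival: A=11, B=32, C=17, D=43, E=15, F=48, G=9, H=23
Total turnaround = 11 + 32 + 17 + 43 + 15 + 48 + 9 + 23 = 198

198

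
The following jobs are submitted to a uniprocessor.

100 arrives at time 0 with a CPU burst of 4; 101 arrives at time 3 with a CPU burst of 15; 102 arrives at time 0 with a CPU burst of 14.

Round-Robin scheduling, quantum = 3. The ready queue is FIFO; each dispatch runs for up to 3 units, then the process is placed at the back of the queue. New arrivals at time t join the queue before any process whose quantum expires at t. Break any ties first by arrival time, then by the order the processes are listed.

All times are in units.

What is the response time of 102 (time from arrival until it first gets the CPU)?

Gantt: | 100 0-3 | 102 3-6 | 101 6-9 | 100 9-10 | 102 10-13 | 101 13-16 | 102 16-19 | 101 19-22 | 102 22-25 | 101 25-28 | 102 28-30 | 101 30-33 |
Completion: 100=10  101=33  102=30
Turnaround (C−A): 100=10  101=30  102=30
Response(102) = first start − arrival = 3 − 0 = 3

3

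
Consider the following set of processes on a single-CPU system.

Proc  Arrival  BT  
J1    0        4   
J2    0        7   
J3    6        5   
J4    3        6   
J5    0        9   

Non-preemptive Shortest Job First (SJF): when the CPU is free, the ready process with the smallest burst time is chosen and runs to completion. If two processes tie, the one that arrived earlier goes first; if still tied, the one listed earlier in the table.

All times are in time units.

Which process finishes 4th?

Gantt: | J1 0-4 | J4 4-10 | J3 10-15 | J2 15-22 | J5 22-31 |
Completion: J1=4  J2=22  J3=15  J4=10  J5=31
Turnaround (C−A): J1=4  J2=22  J3=9  J4=7  J5=31
Finish order: J1 → J4 → J3 → J2 → J5

J2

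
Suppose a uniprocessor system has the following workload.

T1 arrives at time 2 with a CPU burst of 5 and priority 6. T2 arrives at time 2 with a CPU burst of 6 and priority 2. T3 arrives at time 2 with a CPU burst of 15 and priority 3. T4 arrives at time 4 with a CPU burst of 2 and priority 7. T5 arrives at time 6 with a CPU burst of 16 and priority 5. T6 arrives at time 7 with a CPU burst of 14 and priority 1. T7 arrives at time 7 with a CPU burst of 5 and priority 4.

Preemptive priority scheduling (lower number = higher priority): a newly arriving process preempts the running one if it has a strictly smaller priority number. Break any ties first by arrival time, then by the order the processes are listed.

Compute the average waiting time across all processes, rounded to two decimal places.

30.71

Gantt: | idle 0-2 | T2 2-7 | T6 7-21 | T2 21-22 | T3 22-37 | T7 37-42 | T5 42-58 | T1 58-63 | T4 63-65 |
Completion: T1=63  T2=22  T3=37  T4=65  T5=58  T6=21  T7=42
Turnaround (C−A): T1=61  T2=20  T3=35  T4=61  T5=52  T6=14  T7=35
Waiting times: T1=56, T2=14, T3=20, T4=59, T5=36, T6=0, T7=30
Average waiting = (56+14+20+59+36+0+30) / 7 = 215/7 = 30.71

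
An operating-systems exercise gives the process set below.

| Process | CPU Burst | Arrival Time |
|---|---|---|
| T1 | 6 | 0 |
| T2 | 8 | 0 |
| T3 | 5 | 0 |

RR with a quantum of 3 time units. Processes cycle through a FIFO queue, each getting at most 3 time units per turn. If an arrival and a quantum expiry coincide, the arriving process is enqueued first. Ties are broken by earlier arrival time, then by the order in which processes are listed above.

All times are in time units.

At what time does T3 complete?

17

Timeline: | T1 0-3 | T2 3-6 | T3 6-9 | T1 9-12 | T2 12-15 | T3 15-17 | T2 17-19 |
Completion: T1=12  T2=19  T3=17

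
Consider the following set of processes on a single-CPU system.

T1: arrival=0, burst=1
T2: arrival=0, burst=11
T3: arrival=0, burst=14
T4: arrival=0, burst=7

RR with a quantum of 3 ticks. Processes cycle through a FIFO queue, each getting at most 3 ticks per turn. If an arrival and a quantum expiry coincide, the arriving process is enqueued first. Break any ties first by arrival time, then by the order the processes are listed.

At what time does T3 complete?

33

Schedule: | T1 0-1 | T2 1-4 | T3 4-7 | T4 7-10 | T2 10-13 | T3 13-16 | T4 16-19 | T2 19-22 | T3 22-25 | T4 25-26 | T2 26-28 | T3 28-33 |
Completion: T1=1  T2=28  T3=33  T4=26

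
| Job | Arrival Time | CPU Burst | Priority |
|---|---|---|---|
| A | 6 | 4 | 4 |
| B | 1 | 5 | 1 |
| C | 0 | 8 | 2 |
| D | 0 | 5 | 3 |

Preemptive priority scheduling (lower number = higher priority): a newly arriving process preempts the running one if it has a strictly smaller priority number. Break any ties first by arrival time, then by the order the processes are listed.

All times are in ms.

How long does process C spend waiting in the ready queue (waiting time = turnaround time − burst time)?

Gantt: | C 0-1 | B 1-6 | C 6-13 | D 13-18 | A 18-22 |
Completion: A=22  B=6  C=13  D=18
Turnaround (C−A): A=16  B=5  C=13  D=18
Waiting(C) = turnaround − burst = 13 − 8 = 5

5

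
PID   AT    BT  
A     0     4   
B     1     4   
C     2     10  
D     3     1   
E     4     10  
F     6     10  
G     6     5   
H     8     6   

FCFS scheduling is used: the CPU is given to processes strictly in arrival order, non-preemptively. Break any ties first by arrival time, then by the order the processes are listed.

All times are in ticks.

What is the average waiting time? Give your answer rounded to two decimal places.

Schedule: | A 0-4 | B 4-8 | C 8-18 | D 18-19 | E 19-29 | F 29-39 | G 39-44 | H 44-50 |
Completion: A=4  B=8  C=18  D=19  E=29  F=39  G=44  H=50
Turnaround (C−A): A=4  B=7  C=16  D=16  E=25  F=33  G=38  H=42
Waiting times: A=0, B=3, C=6, D=15, E=15, F=23, G=33, H=36
Average waiting = (0+3+6+15+15+23+33+36) / 8 = 131/8 = 16.38

16.38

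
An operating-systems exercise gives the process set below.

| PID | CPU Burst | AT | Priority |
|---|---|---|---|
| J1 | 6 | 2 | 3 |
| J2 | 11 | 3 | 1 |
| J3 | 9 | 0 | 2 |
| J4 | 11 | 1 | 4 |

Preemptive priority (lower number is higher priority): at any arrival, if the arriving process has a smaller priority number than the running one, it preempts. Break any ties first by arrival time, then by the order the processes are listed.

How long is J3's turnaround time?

20

Gantt: | J3 0-3 | J2 3-14 | J3 14-20 | J1 20-26 | J4 26-37 |
Completion: J1=26  J2=14  J3=20  J4=37
Turnaround (C−A): J1=24  J2=11  J3=20  J4=36
Turnaround(J3) = completion − arrival = 20 − 0 = 20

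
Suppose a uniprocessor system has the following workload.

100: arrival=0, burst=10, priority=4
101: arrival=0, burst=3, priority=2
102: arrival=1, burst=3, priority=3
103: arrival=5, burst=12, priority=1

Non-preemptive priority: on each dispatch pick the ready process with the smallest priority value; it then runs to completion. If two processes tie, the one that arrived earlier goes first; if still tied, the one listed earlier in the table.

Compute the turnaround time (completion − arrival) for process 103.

Gantt: | 101 0-3 | 102 3-6 | 103 6-18 | 100 18-28 |
Completion: 100=28  101=3  102=6  103=18
Turnaround(103) = completion − arrival = 18 − 5 = 13

13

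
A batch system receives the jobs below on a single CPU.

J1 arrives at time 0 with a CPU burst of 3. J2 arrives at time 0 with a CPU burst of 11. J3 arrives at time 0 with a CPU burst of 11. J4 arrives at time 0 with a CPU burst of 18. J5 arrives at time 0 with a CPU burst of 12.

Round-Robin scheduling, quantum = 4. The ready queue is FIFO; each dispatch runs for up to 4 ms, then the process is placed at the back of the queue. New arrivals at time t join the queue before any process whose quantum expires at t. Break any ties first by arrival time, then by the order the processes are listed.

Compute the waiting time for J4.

37

Schedule: | J1 0-3 | J2 3-7 | J3 7-11 | J4 11-15 | J5 15-19 | J2 19-23 | J3 23-27 | J4 27-31 | J5 31-35 | J2 35-38 | J3 38-41 | J4 41-45 | J5 45-49 | J4 49-55 |
Completion: J1=3  J2=38  J3=41  J4=55  J5=49
Waiting(J4) = turnaround − burst = 55 − 18 = 37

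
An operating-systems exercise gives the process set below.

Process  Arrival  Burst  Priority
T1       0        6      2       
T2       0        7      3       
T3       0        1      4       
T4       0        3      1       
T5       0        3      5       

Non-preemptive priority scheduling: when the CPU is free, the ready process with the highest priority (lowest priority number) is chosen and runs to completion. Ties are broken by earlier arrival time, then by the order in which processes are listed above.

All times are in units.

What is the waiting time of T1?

3

Gantt: | T4 0-3 | T1 3-9 | T2 9-16 | T3 16-17 | T5 17-20 |
Completion: T1=9  T2=16  T3=17  T4=3  T5=20
Waiting(T1) = turnaround − burst = 9 − 6 = 3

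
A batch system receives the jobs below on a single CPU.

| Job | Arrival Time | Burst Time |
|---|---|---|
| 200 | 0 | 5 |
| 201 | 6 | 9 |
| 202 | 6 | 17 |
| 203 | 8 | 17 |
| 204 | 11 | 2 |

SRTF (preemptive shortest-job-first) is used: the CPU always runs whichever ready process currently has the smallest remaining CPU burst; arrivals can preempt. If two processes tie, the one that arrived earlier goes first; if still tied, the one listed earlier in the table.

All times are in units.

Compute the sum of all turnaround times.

Schedule: | 200 0-5 | idle 5-6 | 201 6-11 | 204 11-13 | 201 13-17 | 202 17-34 | 203 34-51 |
Completion: 200=5  201=17  202=34  203=51  204=13
Turnaround (C−A): 200=5  201=11  202=28  203=43  204=2
Turnaround = completion − arrival: 200=5, 201=11, 202=28, 203=43, 204=2
Total turnaround = 5 + 11 + 28 + 43 + 2 = 89

89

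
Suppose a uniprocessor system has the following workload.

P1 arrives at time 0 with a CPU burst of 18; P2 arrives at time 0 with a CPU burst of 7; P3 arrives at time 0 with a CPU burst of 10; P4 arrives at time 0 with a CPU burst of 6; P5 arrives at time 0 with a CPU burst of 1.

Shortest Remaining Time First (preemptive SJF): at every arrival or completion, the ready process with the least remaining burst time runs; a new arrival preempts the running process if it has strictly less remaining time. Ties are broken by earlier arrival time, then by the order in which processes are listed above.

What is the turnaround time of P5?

1

Timeline: | P5 0-1 | P4 1-7 | P2 7-14 | P3 14-24 | P1 24-42 |
Completion: P1=42  P2=14  P3=24  P4=7  P5=1
Turnaround(P5) = completion − arrival = 1 − 0 = 1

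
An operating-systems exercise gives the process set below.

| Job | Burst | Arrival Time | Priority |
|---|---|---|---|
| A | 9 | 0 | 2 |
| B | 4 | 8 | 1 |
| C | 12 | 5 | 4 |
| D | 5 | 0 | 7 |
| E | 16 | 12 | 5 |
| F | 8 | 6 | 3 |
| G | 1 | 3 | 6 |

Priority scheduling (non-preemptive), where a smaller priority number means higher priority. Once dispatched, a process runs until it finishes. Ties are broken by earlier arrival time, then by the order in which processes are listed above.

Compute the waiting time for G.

Gantt: | A 0-9 | B 9-13 | F 13-21 | C 21-33 | E 33-49 | G 49-50 | D 50-55 |
Completion: A=9  B=13  C=33  D=55  E=49  F=21  G=50
Waiting(G) = turnaround − burst = 47 − 1 = 46

46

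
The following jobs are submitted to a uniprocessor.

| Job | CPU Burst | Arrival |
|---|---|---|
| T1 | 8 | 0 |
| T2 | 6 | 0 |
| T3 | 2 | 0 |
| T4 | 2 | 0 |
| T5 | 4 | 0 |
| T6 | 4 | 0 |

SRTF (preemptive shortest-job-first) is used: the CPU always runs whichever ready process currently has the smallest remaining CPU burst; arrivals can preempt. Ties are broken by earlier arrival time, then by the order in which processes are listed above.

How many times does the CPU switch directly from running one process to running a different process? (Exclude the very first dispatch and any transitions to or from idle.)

Schedule: | T3 0-2 | T4 2-4 | T5 4-8 | T6 8-12 | T2 12-18 | T1 18-26 |
Completion: T1=26  T2=18  T3=2  T4=4  T5=8  T6=12
Turnaround (C−A): T1=26  T2=18  T3=2  T4=4  T5=8  T6=12

5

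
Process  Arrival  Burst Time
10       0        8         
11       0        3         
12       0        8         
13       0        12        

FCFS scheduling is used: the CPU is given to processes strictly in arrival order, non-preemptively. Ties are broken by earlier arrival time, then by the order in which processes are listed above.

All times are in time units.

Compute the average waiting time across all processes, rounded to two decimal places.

9.50

Gantt: | 10 0-8 | 11 8-11 | 12 11-19 | 13 19-31 |
Completion: 10=8  11=11  12=19  13=31
Turnaround (C−A): 10=8  11=11  12=19  13=31
Waiting times: 10=0, 11=8, 12=11, 13=19
Average waiting = (0+8+11+19) / 4 = 38/4 = 9.50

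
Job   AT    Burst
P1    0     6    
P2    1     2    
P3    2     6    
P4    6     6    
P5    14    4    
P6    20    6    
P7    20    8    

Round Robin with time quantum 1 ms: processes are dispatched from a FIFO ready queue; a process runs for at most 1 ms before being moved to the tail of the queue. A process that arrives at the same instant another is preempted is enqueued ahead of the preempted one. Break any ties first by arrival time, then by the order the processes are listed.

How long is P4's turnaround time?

19

Timeline: | P1 0-1 | P2 1-2 | P1 2-3 | P3 3-4 | P2 4-5 | P1 5-6 | P3 6-7 | P4 7-8 | P1 8-9 | P3 9-10 | P4 10-11 | P1 11-12 | P3 12-13 | P4 13-14 | P1 14-15 | P3 15-16 | P5 16-17 | P4 17-18 | P3 18-19 | P5 19-20 | P4 20-21 | P6 21-22 | P7 22-23 | P5 23-24 | P4 24-25 | P6 25-26 | P7 26-27 | P5 27-28 | P6 28-29 | P7 29-30 | P6 30-31 | P7 31-32 | P6 32-33 | P7 33-34 | P6 34-35 | P7 35-38 |
Completion: P1=15  P2=5  P3=19  P4=25  P5=28  P6=35  P7=38
Turnaround (C−A): P1=15  P2=4  P3=17  P4=19  P5=14  P6=15  P7=18
Turnaround(P4) = completion − arrival = 25 − 6 = 19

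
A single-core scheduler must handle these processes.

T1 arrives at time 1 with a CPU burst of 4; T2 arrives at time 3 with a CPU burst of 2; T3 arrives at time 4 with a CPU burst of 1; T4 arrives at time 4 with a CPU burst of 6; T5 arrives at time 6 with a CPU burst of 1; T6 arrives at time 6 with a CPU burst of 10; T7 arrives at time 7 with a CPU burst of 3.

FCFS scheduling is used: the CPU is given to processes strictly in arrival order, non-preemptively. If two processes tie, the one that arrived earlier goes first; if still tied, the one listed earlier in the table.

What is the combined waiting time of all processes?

Schedule: | idle 0-1 | T1 1-5 | T2 5-7 | T3 7-8 | T4 8-14 | T5 14-15 | T6 15-25 | T7 25-28 |
Completion: T1=5  T2=7  T3=8  T4=14  T5=15  T6=25  T7=28
Waiting = turnaround − burst: T1=0, T2=2, T3=3, T4=4, T5=8, T6=9, T7=18
Total waiting = 0 + 2 + 3 + 4 + 8 + 9 + 18 = 44

44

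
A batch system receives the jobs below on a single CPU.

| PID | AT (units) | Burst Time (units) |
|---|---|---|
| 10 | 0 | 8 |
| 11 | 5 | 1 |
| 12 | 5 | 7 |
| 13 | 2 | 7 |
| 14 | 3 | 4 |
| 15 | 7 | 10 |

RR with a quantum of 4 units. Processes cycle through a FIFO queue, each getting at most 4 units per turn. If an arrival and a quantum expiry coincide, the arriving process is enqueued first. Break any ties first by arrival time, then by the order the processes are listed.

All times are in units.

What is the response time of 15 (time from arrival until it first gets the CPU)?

14

Gantt: | 10 0-4 | 13 4-8 | 14 8-12 | 10 12-16 | 11 16-17 | 12 17-21 | 15 21-25 | 13 25-28 | 12 28-31 | 15 31-37 |
Completion: 10=16  11=17  12=31  13=28  14=12  15=37
Response(15) = first start − arrival = 21 − 7 = 14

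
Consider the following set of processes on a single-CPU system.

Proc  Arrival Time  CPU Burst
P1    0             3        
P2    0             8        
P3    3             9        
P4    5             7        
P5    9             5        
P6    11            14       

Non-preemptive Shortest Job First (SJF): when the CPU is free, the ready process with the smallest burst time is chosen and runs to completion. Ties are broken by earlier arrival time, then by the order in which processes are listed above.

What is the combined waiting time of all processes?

57

Timeline: | P1 0-3 | P2 3-11 | P5 11-16 | P4 16-23 | P3 23-32 | P6 32-46 |
Completion: P1=3  P2=11  P3=32  P4=23  P5=16  P6=46
Turnaround (C−A): P1=3  P2=11  P3=29  P4=18  P5=7  P6=35
Waiting = turnaround − burst: P1=0, P2=3, P3=20, P4=11, P5=2, P6=21
Total waiting = 0 + 3 + 20 + 11 + 2 + 21 = 57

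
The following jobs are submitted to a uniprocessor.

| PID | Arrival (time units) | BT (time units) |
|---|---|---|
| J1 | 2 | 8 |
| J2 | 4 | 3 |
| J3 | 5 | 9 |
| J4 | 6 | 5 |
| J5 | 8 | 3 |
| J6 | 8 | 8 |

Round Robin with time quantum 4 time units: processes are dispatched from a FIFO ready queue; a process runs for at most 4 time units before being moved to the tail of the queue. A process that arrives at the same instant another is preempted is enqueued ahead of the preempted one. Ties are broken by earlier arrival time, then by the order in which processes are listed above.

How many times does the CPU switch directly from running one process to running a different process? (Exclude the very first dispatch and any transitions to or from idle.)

Timeline: | idle 0-2 | J1 2-6 | J2 6-9 | J3 9-13 | J4 13-17 | J1 17-21 | J5 21-24 | J6 24-28 | J3 28-32 | J4 32-33 | J6 33-37 | J3 37-38 |
Completion: J1=21  J2=9  J3=38  J4=33  J5=24  J6=37
Turnaround (C−A): J1=19  J2=5  J3=33  J4=27  J5=16  J6=29

10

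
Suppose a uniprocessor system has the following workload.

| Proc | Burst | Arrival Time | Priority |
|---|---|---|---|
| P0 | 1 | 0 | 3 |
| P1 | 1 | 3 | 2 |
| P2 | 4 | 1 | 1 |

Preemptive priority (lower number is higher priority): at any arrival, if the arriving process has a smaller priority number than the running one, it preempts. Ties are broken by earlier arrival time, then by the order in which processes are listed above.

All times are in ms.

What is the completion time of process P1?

Timeline: | P0 0-1 | P2 1-5 | P1 5-6 |
Completion: P0=1  P1=6  P2=5
Turnaround (C−A): P0=1  P1=3  P2=4

6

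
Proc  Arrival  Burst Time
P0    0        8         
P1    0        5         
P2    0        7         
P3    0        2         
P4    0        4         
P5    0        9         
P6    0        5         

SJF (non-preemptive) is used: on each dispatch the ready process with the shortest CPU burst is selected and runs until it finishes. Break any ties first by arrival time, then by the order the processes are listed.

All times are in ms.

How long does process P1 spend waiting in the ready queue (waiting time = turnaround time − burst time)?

Gantt: | P3 0-2 | P4 2-6 | P1 6-11 | P6 11-16 | P2 16-23 | P0 23-31 | P5 31-40 |
Completion: P0=31  P1=11  P2=23  P3=2  P4=6  P5=40  P6=16
Turnaround (C−A): P0=31  P1=11  P2=23  P3=2  P4=6  P5=40  P6=16
Waiting(P1) = turnaround − burst = 11 − 5 = 6

6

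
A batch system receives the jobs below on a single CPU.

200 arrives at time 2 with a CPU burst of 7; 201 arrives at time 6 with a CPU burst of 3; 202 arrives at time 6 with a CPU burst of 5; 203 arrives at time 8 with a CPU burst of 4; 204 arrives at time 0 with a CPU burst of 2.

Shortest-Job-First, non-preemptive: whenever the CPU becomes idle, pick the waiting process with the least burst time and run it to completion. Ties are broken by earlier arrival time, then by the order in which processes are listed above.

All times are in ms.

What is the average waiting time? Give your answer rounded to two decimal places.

3.40

Schedule: | 204 0-2 | 200 2-9 | 201 9-12 | 203 12-16 | 202 16-21 |
Completion: 200=9  201=12  202=21  203=16  204=2
Turnaround (C−A): 200=7  201=6  202=15  203=8  204=2
Waiting times: 200=0, 201=3, 202=10, 203=4, 204=0
Average waiting = (0+3+10+4+0) / 5 = 17/5 = 3.40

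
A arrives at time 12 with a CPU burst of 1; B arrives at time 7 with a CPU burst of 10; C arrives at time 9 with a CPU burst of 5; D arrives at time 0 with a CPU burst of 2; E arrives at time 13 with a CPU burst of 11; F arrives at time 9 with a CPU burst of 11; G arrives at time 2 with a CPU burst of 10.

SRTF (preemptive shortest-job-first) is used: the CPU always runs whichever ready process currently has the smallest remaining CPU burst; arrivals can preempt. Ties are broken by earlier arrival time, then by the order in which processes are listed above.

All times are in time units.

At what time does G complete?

12

Timeline: | D 0-2 | G 2-12 | A 12-13 | C 13-18 | B 18-28 | F 28-39 | E 39-50 |
Completion: A=13  B=28  C=18  D=2  E=50  F=39  G=12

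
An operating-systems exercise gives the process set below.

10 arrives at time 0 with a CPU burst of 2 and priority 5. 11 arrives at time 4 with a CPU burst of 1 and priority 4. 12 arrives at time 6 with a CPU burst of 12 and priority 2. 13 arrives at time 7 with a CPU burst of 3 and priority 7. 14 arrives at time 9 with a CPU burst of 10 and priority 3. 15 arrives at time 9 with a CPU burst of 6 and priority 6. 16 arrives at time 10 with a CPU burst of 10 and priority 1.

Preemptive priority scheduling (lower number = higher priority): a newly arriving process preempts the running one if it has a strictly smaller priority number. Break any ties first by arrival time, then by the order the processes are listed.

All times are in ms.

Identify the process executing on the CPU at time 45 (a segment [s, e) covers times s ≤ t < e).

Timeline: | 10 0-2 | idle 2-4 | 11 4-5 | idle 5-6 | 12 6-10 | 16 10-20 | 12 20-28 | 14 28-38 | 15 38-44 | 13 44-47 |
Completion: 10=2  11=5  12=28  13=47  14=38  15=44  16=20

13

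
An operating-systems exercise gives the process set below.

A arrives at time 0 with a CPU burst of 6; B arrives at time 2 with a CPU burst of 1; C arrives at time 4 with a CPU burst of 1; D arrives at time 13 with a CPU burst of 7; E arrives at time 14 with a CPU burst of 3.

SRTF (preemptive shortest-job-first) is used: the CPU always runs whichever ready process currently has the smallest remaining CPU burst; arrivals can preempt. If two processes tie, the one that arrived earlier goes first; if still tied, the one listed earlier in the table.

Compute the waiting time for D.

Gantt: | A 0-2 | B 2-3 | A 3-4 | C 4-5 | A 5-8 | idle 8-13 | D 13-14 | E 14-17 | D 17-23 |
Completion: A=8  B=3  C=5  D=23  E=17
Turnaround (C−A): A=8  B=1  C=1  D=10  E=3
Waiting(D) = turnaround − burst = 10 − 7 = 3

3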